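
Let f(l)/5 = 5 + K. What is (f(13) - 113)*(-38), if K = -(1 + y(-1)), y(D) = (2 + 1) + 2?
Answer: 4484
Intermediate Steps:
y(D) = 5 (y(D) = 3 + 2 = 5)
K = -6 (K = -(1 + 5) = -1*6 = -6)
f(l) = -5 (f(l) = 5*(5 - 6) = 5*(-1) = -5)
(f(13) - 113)*(-38) = (-5 - 113)*(-38) = -118*(-38) = 4484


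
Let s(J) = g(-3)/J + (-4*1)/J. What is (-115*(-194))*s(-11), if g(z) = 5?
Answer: -22310/11 ≈ -2028.2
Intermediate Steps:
s(J) = 1/J (s(J) = 5/J + (-4*1)/J = 5/J - 4/J = 1/J)
(-115*(-194))*s(-11) = -115*(-194)/(-11) = 22310*(-1/11) = -22310/11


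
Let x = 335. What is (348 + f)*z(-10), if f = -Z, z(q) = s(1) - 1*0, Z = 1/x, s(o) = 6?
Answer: 699474/335 ≈ 2088.0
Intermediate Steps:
Z = 1/335 ≈ 0.0029851
z(q) = 6 (z(q) = 6 - 1*0 = 6 + 0 = 6)
f = -1/335 (f = -1*1/335 = -1/335 ≈ -0.0029851)
(348 + f)*z(-10) = (348 - 1/335)*6 = (116579/335)*6 = 699474/335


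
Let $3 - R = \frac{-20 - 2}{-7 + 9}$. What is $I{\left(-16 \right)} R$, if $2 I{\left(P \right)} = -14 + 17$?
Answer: $21$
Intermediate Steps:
$I{\left(P \right)} = \frac{3}{2}$ ($I{\left(P \right)} = \frac{-14 + 17}{2} = \frac{1}{2} \cdot 3 = \frac{3}{2}$)
$R = 14$ ($R = 3 - \frac{-20 - 2}{-7 + 9} = 3 - - \frac{22}{2} = 3 - \left(-22\right) \frac{1}{2} = 3 - -11 = 3 + 11 = 14$)
$I{\left(-16 \right)} R = \frac{3}{2} \cdot 14 = 21$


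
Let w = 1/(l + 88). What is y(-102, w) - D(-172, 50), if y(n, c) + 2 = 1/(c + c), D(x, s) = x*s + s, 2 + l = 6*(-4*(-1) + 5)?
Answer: 8618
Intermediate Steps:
l = 52 (l = -2 + 6*(-4*(-1) + 5) = -2 + 6*(4 + 5) = -2 + 6*9 = -2 + 54 = 52)
D(x, s) = s + s*x (D(x, s) = s*x + s = s + s*x)
w = 1/140 (w = 1/(52 + 88) = 1/140 ≈ 0.0071429)
y(n, c) = -2 + 1/(2*c) (y(n, c) = -2 + 1/(c + c) = -2 + 1/(2*c))
y(-102, w) - D(-172, 50) = (-2 + 1/(2*(1/140))) - 50*(1 - 172) = (-2 + (1/2)*140) - 50*(-171) = (-2 + 70) - 1*(-8550) = 68 + 8550 = 8618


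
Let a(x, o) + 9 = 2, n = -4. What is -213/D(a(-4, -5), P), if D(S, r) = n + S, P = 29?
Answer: 213/11 ≈ 19.364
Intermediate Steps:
a(x, o) = -7 (a(x, o) = -9 + 2 = -7)
D(S, r) = -4 + S
-213/D(a(-4, -5), P) = -213/(-4 - 7) = -213/(-11) = -213*(-1/11) = 213/11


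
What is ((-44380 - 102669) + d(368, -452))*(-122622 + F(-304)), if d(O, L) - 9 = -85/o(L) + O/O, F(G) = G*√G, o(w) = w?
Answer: 4074823662873/226 + 20204309072*I*√19/113 ≈ 1.803e+10 + 7.7937e+8*I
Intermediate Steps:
F(G) = G^(3/2)
d(O, L) = 10 - 85/L (d(O, L) = 9 + (-85/L + O/O) = 9 + (-85/L + 1) = 9 + (1 - 85/L) = 10 - 85/L)
((-44380 - 102669) + d(368, -452))*(-122622 + F(-304)) = ((-44380 - 102669) + (10 - 85/(-452)))*(-122622 + (-304)^(3/2)) = (-147049 + (10 - 85*(-1/452)))*(-122622 - 1216*I*√19) = (-147049 + (10 + 85/452))*(-122622 - 1216*I*√19) = (-147049 + 4605/452)*(-122622 - 1216*I*√19) = -66461543*(-122622 - 1216*I*√19)/452 = 4074823662873/226 + 20204309072*I*√19/113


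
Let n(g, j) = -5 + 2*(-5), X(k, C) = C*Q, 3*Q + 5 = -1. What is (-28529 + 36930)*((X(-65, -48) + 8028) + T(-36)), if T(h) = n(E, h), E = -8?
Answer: 68123709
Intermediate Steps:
Q = -2 (Q = -5/3 + (⅓)*(-1) = -5/3 - ⅓ = -2)
X(k, C) = -2*C (X(k, C) = C*(-2) = -2*C)
n(g, j) = -15 (n(g, j) = -5 - 10 = -15)
T(h) = -15
(-28529 + 36930)*((X(-65, -48) + 8028) + T(-36)) = (-28529 + 36930)*((-2*(-48) + 8028) - 15) = 8401*((96 + 8028) - 15) = 8401*(8124 - 15) = 8401*8109 = 68123709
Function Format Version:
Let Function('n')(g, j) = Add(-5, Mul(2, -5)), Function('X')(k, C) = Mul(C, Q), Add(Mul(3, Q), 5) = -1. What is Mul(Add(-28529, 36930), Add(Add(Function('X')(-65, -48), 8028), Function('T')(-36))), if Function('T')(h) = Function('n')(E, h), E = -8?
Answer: 68123709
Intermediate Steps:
Q = -2 (Q = Add(Rational(-5, 3), Mul(Rational(1, 3), -1)) = Add(Rational(-5, 3), Rational(-1, 3)) = -2)
Function('X')(k, C) = Mul(-2, C) (Function('X')(k, C) = Mul(C, -2) = Mul(-2, C))
Function('n')(g, j) = -15 (Function('n')(g, j) = Add(-5, -10) = -15)
Function('T')(h) = -15
Mul(Add(-28529, 36930), Add(Add(Function('X')(-65, -48), 8028), Function('T')(-36))) = Mul(Add(-28529, 36930), Add(Add(Mul(-2, -48), 8028), -15)) = Mul(8401, Add(Add(96, 8028), -15)) = Mul(8401, Add(8124, -15)) = Mul(8401, 8109) = 68123709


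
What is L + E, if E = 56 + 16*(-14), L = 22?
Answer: -146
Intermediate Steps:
E = -168 (E = 56 - 224 = -168)
L + E = 22 - 168 = -146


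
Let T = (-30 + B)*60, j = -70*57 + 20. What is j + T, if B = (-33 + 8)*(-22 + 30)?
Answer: -17770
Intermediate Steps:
B = -200 (B = -25*8 = -200)
j = -3970 (j = -3990 + 20 = -3970)
T = -13800 (T = (-30 - 200)*60 = -230*60 = -13800)
j + T = -3970 - 13800 = -17770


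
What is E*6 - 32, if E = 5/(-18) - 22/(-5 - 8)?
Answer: -917/39 ≈ -23.513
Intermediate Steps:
E = 331/234 (E = 5*(-1/18) - 22/(-13) = -5/18 - 22*(-1/13) = -5/18 + 22/13 = 331/234 ≈ 1.4145)
E*6 - 32 = (331/234)*6 - 32 = 331/39 - 32 = -917/39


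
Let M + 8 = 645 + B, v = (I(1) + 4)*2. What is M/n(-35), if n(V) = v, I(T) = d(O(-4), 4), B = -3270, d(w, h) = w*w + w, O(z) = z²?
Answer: -2633/552 ≈ -4.7699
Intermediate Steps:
d(w, h) = w + w² (d(w, h) = w² + w = w + w²)
I(T) = 272 (I(T) = (-4)²*(1 + (-4)²) = 16*(1 + 16) = 16*17 = 272)
v = 552 (v = (272 + 4)*2 = 276*2 = 552)
n(V) = 552
M = -2633 (M = -8 + (645 - 3270) = -8 - 2625 = -2633)
M/n(-35) = -2633/552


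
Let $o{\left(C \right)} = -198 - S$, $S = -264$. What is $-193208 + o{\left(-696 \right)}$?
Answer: $-193142$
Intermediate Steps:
$o{\left(C \right)} = 66$ ($o{\left(C \right)} = -198 - -264 = -198 + 264 = 66$)
$-193208 + o{\left(-696 \right)} = -193208 + 66 = -193142$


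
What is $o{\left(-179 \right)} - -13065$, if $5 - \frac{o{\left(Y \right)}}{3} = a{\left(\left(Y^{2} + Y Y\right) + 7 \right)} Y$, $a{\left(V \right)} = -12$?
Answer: $6636$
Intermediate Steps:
$o{\left(Y \right)} = 15 + 36 Y$ ($o{\left(Y \right)} = 15 - 3 \left(- 12 Y\right) = 15 + 36 Y$)
$o{\left(-179 \right)} - -13065 = \left(15 + 36 \left(-179\right)\right) - -13065 = \left(15 - 6444\right) + 13065 = -6429 + 13065 = 6636$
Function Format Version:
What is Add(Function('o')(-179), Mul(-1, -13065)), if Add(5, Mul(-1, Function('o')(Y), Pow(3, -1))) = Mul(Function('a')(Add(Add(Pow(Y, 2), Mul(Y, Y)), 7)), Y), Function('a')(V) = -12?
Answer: 6636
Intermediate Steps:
Function('o')(Y) = Add(15, Mul(36, Y)) (Function('o')(Y) = Add(15, Mul(-3, Mul(-12, Y))) = Add(15, Mul(36, Y)))
Add(Function('o')(-179), Mul(-1, -13065)) = Add(Add(15, Mul(36, -179)), Mul(-1, -13065)) = Add(Add(15, -6444), 13065) = Add(-6429, 13065) = 6636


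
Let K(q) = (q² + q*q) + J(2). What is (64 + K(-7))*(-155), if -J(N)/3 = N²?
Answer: -23250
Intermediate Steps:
J(N) = -3*N²
K(q) = -12 + 2*q² (K(q) = (q² + q*q) - 3*2² = (q² + q²) - 3*4 = 2*q² - 12 = -12 + 2*q²)
(64 + K(-7))*(-155) = (64 + (-12 + 2*(-7)²))*(-155) = (64 + (-12 + 2*49))*(-155) = (64 + (-12 + 98))*(-155) = (64 + 86)*(-155) = 150*(-155) = -23250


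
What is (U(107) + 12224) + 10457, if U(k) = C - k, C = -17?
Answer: 22557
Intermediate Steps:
U(k) = -17 - k
(U(107) + 12224) + 10457 = ((-17 - 1*107) + 12224) + 10457 = ((-17 - 107) + 12224) + 10457 = (-124 + 12224) + 10457 = 12100 + 10457 = 22557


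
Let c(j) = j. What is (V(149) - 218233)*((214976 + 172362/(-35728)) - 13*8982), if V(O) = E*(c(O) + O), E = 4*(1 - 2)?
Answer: -384945453056075/17864 ≈ -2.1549e+10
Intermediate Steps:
E = -4 (E = 4*(-1) = -4)
V(O) = -8*O (V(O) = -4*(O + O) = -8*O)
(V(149) - 218233)*((214976 + 172362/(-35728)) - 13*8982) = (-8*149 - 218233)*((214976 + 172362/(-35728)) - 13*8982) = (-1192 - 218233)*((214976 + 172362*(-1/35728)) - 116766) = -219425*((214976 - 86181/17864) - 116766) = -219425*(3840245083/17864 - 116766) = -219425*1754337259/17864 = -384945453056075/17864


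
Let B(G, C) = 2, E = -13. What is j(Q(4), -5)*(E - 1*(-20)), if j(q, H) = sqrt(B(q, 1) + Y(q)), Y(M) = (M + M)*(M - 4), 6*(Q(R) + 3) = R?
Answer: 14*sqrt(71)/3 ≈ 39.322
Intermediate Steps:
Q(R) = -3 + R/6
Y(M) = 2*M*(-4 + M) (Y(M) = (2*M)*(-4 + M) = 2*M*(-4 + M))
j(q, H) = sqrt(2 + 2*q*(-4 + q))
j(Q(4), -5)*(E - 1*(-20)) = (sqrt(2)*sqrt(1 + (-3 + (1/6)*4)*(-4 + (-3 + (1/6)*4))))*(-13 - 1*(-20)) = (sqrt(2)*sqrt(1 + (-3 + 2/3)*(-4 + (-3 + 2/3))))*(-13 + 20) = (sqrt(2)*sqrt(1 - 7*(-4 - 7/3)/3))*7 = (sqrt(2)*sqrt(1 - 7/3*(-19/3)))*7 = (sqrt(2)*sqrt(1 + 133/9))*7 = (sqrt(2)*sqrt(142/9))*7 = (sqrt(2)*(sqrt(142)/3))*7 = (2*sqrt(71)/3)*7 = 14*sqrt(71)/3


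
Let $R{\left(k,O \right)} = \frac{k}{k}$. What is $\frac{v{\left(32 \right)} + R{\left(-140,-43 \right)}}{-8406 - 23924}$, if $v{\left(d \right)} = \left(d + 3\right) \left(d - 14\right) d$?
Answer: $- \frac{20161}{32330} \approx -0.6236$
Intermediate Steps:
$R{\left(k,O \right)} = 1$
$v{\left(d \right)} = d \left(-14 + d\right) \left(3 + d\right)$ ($v{\left(d \right)} = \left(3 + d\right) \left(-14 + d\right) d = \left(-14 + d\right) \left(3 + d\right) d = d \left(-14 + d\right) \left(3 + d\right)$)
$\frac{v{\left(32 \right)} + R{\left(-140,-43 \right)}}{-8406 - 23924} = \frac{32 \left(-42 + 32^{2} - 352\right) + 1}{-8406 - 23924} = \frac{32 \left(-42 + 1024 - 352\right) + 1}{-32330} = \left(32 \cdot 630 + 1\right) \left(- \frac{1}{32330}\right) = \left(20160 + 1\right) \left(- \frac{1}{32330}\right) = 20161 \left(- \frac{1}{32330}\right) = - \frac{20161}{32330}$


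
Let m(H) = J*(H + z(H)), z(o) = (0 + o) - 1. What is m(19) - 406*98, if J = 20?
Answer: -39048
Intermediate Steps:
z(o) = -1 + o (z(o) = o - 1 = -1 + o)
m(H) = -20 + 40*H (m(H) = 20*(H + (-1 + H)) = 20*(-1 + 2*H) = -20 + 40*H)
m(19) - 406*98 = (-20 + 40*19) - 406*98 = (-20 + 760) - 39788 = 740 - 39788 = -39048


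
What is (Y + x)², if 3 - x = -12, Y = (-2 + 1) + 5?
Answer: 361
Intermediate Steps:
Y = 4 (Y = -1 + 5 = 4)
x = 15 (x = 3 - 1*(-12) = 3 + 12 = 15)
(Y + x)² = (4 + 15)² = 19² = 361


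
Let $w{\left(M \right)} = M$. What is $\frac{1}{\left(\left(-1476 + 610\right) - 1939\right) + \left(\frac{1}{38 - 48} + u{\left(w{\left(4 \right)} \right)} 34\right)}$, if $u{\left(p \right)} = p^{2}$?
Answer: $- \frac{10}{22611} \approx -0.00044226$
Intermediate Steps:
$\frac{1}{\left(\left(-1476 + 610\right) - 1939\right) + \left(\frac{1}{38 - 48} + u{\left(w{\left(4 \right)} \right)} 34\right)} = \frac{1}{\left(\left(-1476 + 610\right) - 1939\right) + \left(\frac{1}{38 - 48} + 4^{2} \cdot 34\right)} = \frac{1}{\left(-866 - 1939\right) + \left(\frac{1}{-10} + 16 \cdot 34\right)} = \frac{1}{-2805 + \left(- \frac{1}{10} + 544\right)} = \frac{1}{-2805 + \frac{5439}{10}} = \frac{1}{- \frac{22611}{10}} = - \frac{10}{22611}$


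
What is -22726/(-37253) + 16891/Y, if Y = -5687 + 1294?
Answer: -529405105/163652429 ≈ -3.2349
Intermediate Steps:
Y = -4393
-22726/(-37253) + 16891/Y = -22726/(-37253) + 16891/(-4393) = -22726*(-1/37253) + 16891*(-1/4393) = 22726/37253 - 16891/4393 = -529405105/163652429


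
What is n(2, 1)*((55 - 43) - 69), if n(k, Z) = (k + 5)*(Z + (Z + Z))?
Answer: -1197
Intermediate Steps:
n(k, Z) = 3*Z*(5 + k) (n(k, Z) = (5 + k)*(Z + 2*Z) = (5 + k)*(3*Z) = 3*Z*(5 + k))
n(2, 1)*((55 - 43) - 69) = (3*1*(5 + 2))*((55 - 43) - 69) = (3*1*7)*(12 - 69) = 21*(-57) = -1197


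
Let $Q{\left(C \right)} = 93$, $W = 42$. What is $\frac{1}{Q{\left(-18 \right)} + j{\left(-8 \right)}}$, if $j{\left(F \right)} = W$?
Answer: $\frac{1}{135} \approx 0.0074074$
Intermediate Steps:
$j{\left(F \right)} = 42$
$\frac{1}{Q{\left(-18 \right)} + j{\left(-8 \right)}} = \frac{1}{93 + 42} = \frac{1}{135}$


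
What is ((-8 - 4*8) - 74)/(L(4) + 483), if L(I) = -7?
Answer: -57/238 ≈ -0.23950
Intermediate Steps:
((-8 - 4*8) - 74)/(L(4) + 483) = ((-8 - 4*8) - 74)/(-7 + 483) = ((-8 - 32) - 74)/476 = (-40 - 74)*(1/476) = -114*1/476 = -57/238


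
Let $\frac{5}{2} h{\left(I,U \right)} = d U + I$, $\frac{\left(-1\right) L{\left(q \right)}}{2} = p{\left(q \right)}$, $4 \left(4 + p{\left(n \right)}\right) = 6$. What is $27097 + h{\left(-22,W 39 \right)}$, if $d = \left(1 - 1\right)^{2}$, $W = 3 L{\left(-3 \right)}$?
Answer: $\frac{135441}{5} \approx 27088.0$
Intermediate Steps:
$p{\left(n \right)} = - \frac{5}{2}$ ($p{\left(n \right)} = -4 + \frac{1}{4} \cdot 6 = -4 + \frac{3}{2} = - \frac{5}{2}$)
$L{\left(q \right)} = 5$ ($L{\left(q \right)} = \left(-2\right) \left(- \frac{5}{2}\right) = 5$)
$W = 15$ ($W = 3 \cdot 5 = 15$)
$d = 0$ ($d = 0^{2} = 0$)
$h{\left(I,U \right)} = \frac{2 I}{5}$ ($h{\left(I,U \right)} = \frac{2 \left(0 U + I\right)}{5} = \frac{2 \left(0 + I\right)}{5} = \frac{2 I}{5}$)
$27097 + h{\left(-22,W 39 \right)} = 27097 + \frac{2}{5} \left(-22\right) = 27097 - \frac{44}{5} = \frac{135441}{5}$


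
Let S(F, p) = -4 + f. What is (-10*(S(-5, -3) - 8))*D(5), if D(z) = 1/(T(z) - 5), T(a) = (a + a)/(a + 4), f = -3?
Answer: -270/7 ≈ -38.571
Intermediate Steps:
S(F, p) = -7 (S(F, p) = -4 - 3 = -7)
T(a) = 2*a/(4 + a) (T(a) = (2*a)/(4 + a) = 2*a/(4 + a))
D(z) = 1/(-5 + 2*z/(4 + z)) (D(z) = 1/(2*z/(4 + z) - 5) = 1/(-5 + 2*z/(4 + z)))
(-10*(S(-5, -3) - 8))*D(5) = (-10*(-7 - 8))*((4 + 5)/(-20 - 3*5)) = (-10*(-15))*(9/(-20 - 15)) = 150*(9/(-35)) = 150*(-1/35*9) = 150*(-9/35) = -270/7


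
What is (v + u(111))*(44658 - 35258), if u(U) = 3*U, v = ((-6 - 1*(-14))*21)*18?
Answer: 31555800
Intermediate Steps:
v = 3024 (v = ((-6 + 14)*21)*18 = (8*21)*18 = 168*18 = 3024)
(v + u(111))*(44658 - 35258) = (3024 + 3*111)*(44658 - 35258) = (3024 + 333)*9400 = 3357*9400 = 31555800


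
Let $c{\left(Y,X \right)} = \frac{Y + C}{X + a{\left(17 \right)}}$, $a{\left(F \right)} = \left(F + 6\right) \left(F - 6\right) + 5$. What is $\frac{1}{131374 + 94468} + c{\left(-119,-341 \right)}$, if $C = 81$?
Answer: $\frac{8582079}{18744886} \approx 0.45784$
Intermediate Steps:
$a{\left(F \right)} = 5 + \left(-6 + F\right) \left(6 + F\right)$ ($a{\left(F \right)} = \left(6 + F\right) \left(-6 + F\right) + 5 = \left(-6 + F\right) \left(6 + F\right) + 5 = 5 + \left(-6 + F\right) \left(6 + F\right)$)
$c{\left(Y,X \right)} = \frac{81 + Y}{258 + X}$ ($c{\left(Y,X \right)} = \frac{Y + 81}{X - \left(31 - 17^{2}\right)} = \frac{81 + Y}{X + \left(-31 + 289\right)} = \frac{81 + Y}{X + 258} = \frac{81 + Y}{258 + X}$)
$\frac{1}{131374 + 94468} + c{\left(-119,-341 \right)} = \frac{1}{131374 + 94468} + \frac{81 - 119}{258 - 341} = \frac{1}{225842} + \frac{1}{-83} \left(-38\right) = \frac{1}{225842} - - \frac{38}{83} = \frac{1}{225842} + \frac{38}{83} = \frac{8582079}{18744886}$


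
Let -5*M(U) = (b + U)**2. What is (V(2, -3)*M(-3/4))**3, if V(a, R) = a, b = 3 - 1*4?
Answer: -117649/64000 ≈ -1.8383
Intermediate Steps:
b = -1 (b = 3 - 4 = -1)
M(U) = -(-1 + U)**2/5
(V(2, -3)*M(-3/4))**3 = (2*(-(-1 - 3/4)**2/5))**3 = (2*(-(-7/4)**2/5))**3 = (2*(-1/5*49/16))**3 = (2*(-49/80))**3 = (-49/40)**3 = -117649/64000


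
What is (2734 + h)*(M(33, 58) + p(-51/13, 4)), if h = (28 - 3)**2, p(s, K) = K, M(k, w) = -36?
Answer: -107488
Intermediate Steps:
h = 625 (h = 25**2 = 625)
(2734 + h)*(M(33, 58) + p(-51/13, 4)) = (2734 + 625)*(-36 + 4) = 3359*(-32) = -107488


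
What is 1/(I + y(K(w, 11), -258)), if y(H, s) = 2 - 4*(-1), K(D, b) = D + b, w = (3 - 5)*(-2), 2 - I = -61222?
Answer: 1/61230 ≈ 1.6332e-5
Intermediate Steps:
I = 61224 (I = 2 - 1*(-61222) = 2 + 61222 = 61224)
w = 4 (w = -2*(-2) = 4)
y(H, s) = 6 (y(H, s) = 2 + 4 = 6)
1/(I + y(K(w, 11), -258)) = 1/(61224 + 6) = 1/61230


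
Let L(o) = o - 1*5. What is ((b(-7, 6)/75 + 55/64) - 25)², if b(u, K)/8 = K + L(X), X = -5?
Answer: 13905833929/23040000 ≈ 603.55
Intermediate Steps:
L(o) = -5 + o (L(o) = o - 5 = -5 + o)
b(u, K) = -80 + 8*K (b(u, K) = 8*(K + (-5 - 5)) = 8*(K - 10) = 8*(-10 + K) = -80 + 8*K)
((b(-7, 6)/75 + 55/64) - 25)² = (((-80 + 8*6)/75 + 55/64) - 25)² = (((-80 + 48)*(1/75) + 55*(1/64)) - 25)² = ((-32*1/75 + 55/64) - 25)² = ((-32/75 + 55/64) - 25)² = (2077/4800 - 25)² = (-117923/4800)² = 13905833929/23040000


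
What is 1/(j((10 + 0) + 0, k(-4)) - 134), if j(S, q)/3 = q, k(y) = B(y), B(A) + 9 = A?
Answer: -1/173 ≈ -0.0057803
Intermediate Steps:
B(A) = -9 + A
k(y) = -9 + y
j(S, q) = 3*q
1/(j((10 + 0) + 0, k(-4)) - 134) = 1/(3*(-9 - 4) - 134) = 1/(3*(-13) - 134) = 1/(-39 - 134) = 1/(-173) = -1/173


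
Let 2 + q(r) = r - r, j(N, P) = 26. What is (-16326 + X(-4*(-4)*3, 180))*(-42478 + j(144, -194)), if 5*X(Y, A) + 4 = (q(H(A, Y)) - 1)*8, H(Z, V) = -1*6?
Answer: 3466545416/5 ≈ 6.9331e+8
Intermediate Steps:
H(Z, V) = -6
q(r) = -2 (q(r) = -2 + (r - r) = -2 + 0 = -2)
X(Y, A) = -28/5 (X(Y, A) = -4/5 + ((-2 - 1)*8)/5 = -4/5 + (-3*8)/5 = -4/5 + (1/5)*(-24) = -4/5 - 24/5 = -28/5)
(-16326 + X(-4*(-4)*3, 180))*(-42478 + j(144, -194)) = (-16326 - 28/5)*(-42478 + 26) = -81658/5*(-42452) = 3466545416/5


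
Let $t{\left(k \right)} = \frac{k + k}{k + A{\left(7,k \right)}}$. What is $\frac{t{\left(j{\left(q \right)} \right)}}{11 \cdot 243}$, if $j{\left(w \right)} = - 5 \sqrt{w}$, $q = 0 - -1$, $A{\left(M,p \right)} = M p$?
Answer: $\frac{1}{10692} \approx 9.3528 \cdot 10^{-5}$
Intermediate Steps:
$q = 1$ ($q = 0 + 1 = 1$)
$t{\left(k \right)} = \frac{1}{4}$ ($t{\left(k \right)} = \frac{k + k}{k + 7 k} = \frac{2 k}{8 k} = 2 k \frac{1}{8 k} = \frac{1}{4}$)
$\frac{t{\left(j{\left(q \right)} \right)}}{11 \cdot 243} = \frac{1}{4 \cdot 11 \cdot 243} = \frac{1}{4 \cdot 2673} = \frac{1}{4} \cdot \frac{1}{2673} = \frac{1}{10692}$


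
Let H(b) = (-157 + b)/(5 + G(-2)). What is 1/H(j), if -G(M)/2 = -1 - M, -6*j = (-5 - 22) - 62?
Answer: -18/853 ≈ -0.021102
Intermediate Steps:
j = 89/6 (j = -((-5 - 22) - 62)/6 = -(-27 - 62)/6 = -⅙*(-89) = 89/6 ≈ 14.833)
G(M) = 2 + 2*M (G(M) = -2*(-1 - M) = 2 + 2*M)
H(b) = -157/3 + b/3 (H(b) = (-157 + b)/(5 + (2 + 2*(-2))) = (-157 + b)/(5 + (2 - 4)) = (-157 + b)/(5 - 2) = (-157 + b)/3 = (-157 + b)*(⅓) = -157/3 + b/3)
1/H(j) = 1/(-157/3 + (⅓)*(89/6)) = 1/(-157/3 + 89/18) = 1/(-853/18) = -18/853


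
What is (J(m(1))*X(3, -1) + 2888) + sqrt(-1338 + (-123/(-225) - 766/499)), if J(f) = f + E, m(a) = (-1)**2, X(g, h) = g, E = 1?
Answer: 2894 + 23*I*sqrt(141809313)/7485 ≈ 2894.0 + 36.592*I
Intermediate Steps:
m(a) = 1
J(f) = 1 + f (J(f) = f + 1 = 1 + f)
(J(m(1))*X(3, -1) + 2888) + sqrt(-1338 + (-123/(-225) - 766/499)) = ((1 + 1)*3 + 2888) + sqrt(-1338 + (-123/(-225) - 766/499)) = (2*3 + 2888) + sqrt(-1338 + (-123*(-1/225) - 766*1/499)) = (6 + 2888) + sqrt(-1338 + (41/75 - 766/499)) = 2894 + sqrt(-1338 - 36991/37425) = 2894 + sqrt(-50111641/37425) = 2894 + 23*I*sqrt(141809313)/7485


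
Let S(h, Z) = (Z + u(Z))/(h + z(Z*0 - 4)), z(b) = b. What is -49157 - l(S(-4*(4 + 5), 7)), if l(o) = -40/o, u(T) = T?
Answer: -344899/7 ≈ -49271.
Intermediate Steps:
S(h, Z) = 2*Z/(-4 + h) (S(h, Z) = (Z + Z)/(h + (Z*0 - 4)) = (2*Z)/(h + (0 - 4)) = (2*Z)/(h - 4) = (2*Z)/(-4 + h) = 2*Z/(-4 + h))
-49157 - l(S(-4*(4 + 5), 7)) = -49157 - (-40)/(2*7/(-4 - 4*(4 + 5))) = -49157 - (-40)/(2*7/(-4 - 4*9)) = -49157 - (-40)/(2*7/(-4 - 36)) = -49157 - (-40)/(2*7/(-40)) = -49157 - (-40)/(2*7*(-1/40)) = -49157 - (-40)/(-7/20) = -49157 - (-40)*(-20)/7 = -49157 - 1*800/7 = -49157 - 800/7 = -344899/7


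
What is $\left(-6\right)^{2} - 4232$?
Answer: $-4196$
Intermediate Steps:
$\left(-6\right)^{2} - 4232 = 36 - 4232 = -4196$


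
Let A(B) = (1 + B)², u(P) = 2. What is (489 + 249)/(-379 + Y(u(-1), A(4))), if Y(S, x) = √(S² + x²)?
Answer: -139851/71506 - 369*√629/71506 ≈ -2.0852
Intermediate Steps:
(489 + 249)/(-379 + Y(u(-1), A(4))) = (489 + 249)/(-379 + √(2² + ((1 + 4)²)²)) = 738/(-379 + √(4 + (5²)²)) = 738/(-379 + √(4 + 25²)) = 738/(-379 + √(4 + 625)) = 738/(-379 + √629)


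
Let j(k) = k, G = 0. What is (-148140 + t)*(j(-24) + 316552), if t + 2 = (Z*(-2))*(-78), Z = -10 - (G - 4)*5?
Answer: -46397307296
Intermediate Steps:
Z = 10 (Z = -10 - (0 - 4)*5 = -10 - (-4)*5 = -10 - 1*(-20) = -10 + 20 = 10)
t = 1558 (t = -2 + (10*(-2))*(-78) = -2 - 20*(-78) = -2 + 1560 = 1558)
(-148140 + t)*(j(-24) + 316552) = (-148140 + 1558)*(-24 + 316552) = -146582*316528 = -46397307296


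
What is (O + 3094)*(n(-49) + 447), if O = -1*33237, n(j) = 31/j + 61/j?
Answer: -657448973/49 ≈ -1.3417e+7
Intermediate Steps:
n(j) = 92/j
O = -33237
(O + 3094)*(n(-49) + 447) = (-33237 + 3094)*(92/(-49) + 447) = -30143*(92*(-1/49) + 447) = -30143*(-92/49 + 447) = -30143*21811/49 = -657448973/49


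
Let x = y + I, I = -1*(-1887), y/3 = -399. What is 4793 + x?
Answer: 5483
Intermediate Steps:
y = -1197 (y = 3*(-399) = -1197)
I = 1887
x = 690 (x = -1197 + 1887 = 690)
4793 + x = 4793 + 690 = 5483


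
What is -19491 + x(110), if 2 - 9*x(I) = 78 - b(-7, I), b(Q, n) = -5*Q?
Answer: -175460/9 ≈ -19496.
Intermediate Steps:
x(I) = -41/9 (x(I) = 2/9 - (78 - (-5)*(-7))/9 = 2/9 - (78 - 1*35)/9 = 2/9 - (78 - 35)/9 = 2/9 - 1/9*43 = 2/9 - 43/9 = -41/9)
-19491 + x(110) = -19491 - 41/9 = -175460/9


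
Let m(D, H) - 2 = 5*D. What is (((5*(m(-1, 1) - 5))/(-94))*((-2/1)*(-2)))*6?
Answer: 480/47 ≈ 10.213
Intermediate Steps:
m(D, H) = 2 + 5*D
(((5*(m(-1, 1) - 5))/(-94))*((-2/1)*(-2)))*6 = (((5*((2 + 5*(-1)) - 5))/(-94))*((-2/1)*(-2)))*6 = (((5*((2 - 5) - 5))*(-1/94))*((1*(-2))*(-2)))*6 = (((5*(-3 - 5))*(-1/94))*(-2*(-2)))*6 = (((5*(-8))*(-1/94))*4)*6 = (-40*(-1/94)*4)*6 = ((20/47)*4)*6 = (80/47)*6 = 480/47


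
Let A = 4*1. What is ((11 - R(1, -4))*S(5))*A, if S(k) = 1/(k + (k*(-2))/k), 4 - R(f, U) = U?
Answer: 4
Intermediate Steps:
A = 4
R(f, U) = 4 - U
S(k) = 1/(-2 + k) (S(k) = 1/(k + (-2*k)/k) = 1/(k - 2) = 1/(-2 + k))
((11 - R(1, -4))*S(5))*A = ((11 - (4 - 1*(-4)))/(-2 + 5))*4 = ((11 - (4 + 4))/3)*4 = ((11 - 1*8)*(1/3))*4 = ((11 - 8)*(1/3))*4 = (3*(1/3))*4 = 1*4 = 4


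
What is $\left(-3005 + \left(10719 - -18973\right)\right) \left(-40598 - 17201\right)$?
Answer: $-1542481913$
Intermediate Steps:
$\left(-3005 + \left(10719 - -18973\right)\right) \left(-40598 - 17201\right) = \left(-3005 + \left(10719 + 18973\right)\right) \left(-57799\right) = \left(-3005 + 29692\right) \left(-57799\right) = 26687 \left(-57799\right) = -1542481913$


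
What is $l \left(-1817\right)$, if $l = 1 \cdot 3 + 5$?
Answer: $-14536$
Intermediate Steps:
$l = 8$ ($l = 3 + 5 = 8$)
$l \left(-1817\right) = 8 \left(-1817\right) = -14536$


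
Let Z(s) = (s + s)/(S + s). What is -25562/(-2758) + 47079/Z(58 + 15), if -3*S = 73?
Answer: 21653428/1379 ≈ 15702.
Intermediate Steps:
S = -73/3 (S = -1/3*73 = -73/3 ≈ -24.333)
Z(s) = 2*s/(-73/3 + s) (Z(s) = (s + s)/(-73/3 + s) = (2*s)/(-73/3 + s) = 2*s/(-73/3 + s))
-25562/(-2758) + 47079/Z(58 + 15) = -25562/(-2758) + 47079/((6*(58 + 15)/(-73 + 3*(58 + 15)))) = -25562*(-1/2758) + 47079/((6*73/(-73 + 3*73))) = 12781/1379 + 47079/((6*73/(-73 + 219))) = 12781/1379 + 47079/((6*73/146)) = 12781/1379 + 47079/((6*73*(1/146))) = 12781/1379 + 47079/3 = 12781/1379 + 47079*(1/3) = 12781/1379 + 15693 = 21653428/1379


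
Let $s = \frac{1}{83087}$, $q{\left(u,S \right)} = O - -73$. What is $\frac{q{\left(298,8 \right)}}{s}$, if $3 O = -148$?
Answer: $\frac{5899177}{3} \approx 1.9664 \cdot 10^{6}$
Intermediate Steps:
$O = - \frac{148}{3}$ ($O = \frac{1}{3} \left(-148\right) = - \frac{148}{3} \approx -49.333$)
$q{\left(u,S \right)} = \frac{71}{3}$ ($q{\left(u,S \right)} = - \frac{148}{3} - -73 = - \frac{148}{3} + 73 = \frac{71}{3}$)
$s = \frac{1}{83087} \approx 1.2036 \cdot 10^{-5}$
$\frac{q{\left(298,8 \right)}}{s} = \frac{71 \frac{1}{\frac{1}{83087}}}{3} = \frac{71}{3} \cdot 83087 = \frac{5899177}{3}$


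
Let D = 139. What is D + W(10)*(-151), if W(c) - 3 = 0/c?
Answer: -314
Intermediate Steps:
W(c) = 3 (W(c) = 3 + 0/c = 3 + 0 = 3)
D + W(10)*(-151) = 139 + 3*(-151) = 139 - 453 = -314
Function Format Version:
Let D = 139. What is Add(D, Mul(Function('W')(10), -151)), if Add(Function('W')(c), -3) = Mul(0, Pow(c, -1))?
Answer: -314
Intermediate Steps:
Function('W')(c) = 3 (Function('W')(c) = Add(3, Mul(0, Pow(c, -1))) = Add(3, 0) = 3)
Add(D, Mul(Function('W')(10), -151)) = Add(139, Mul(3, -151)) = Add(139, -453) = -314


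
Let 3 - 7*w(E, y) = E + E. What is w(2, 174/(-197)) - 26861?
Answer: -188028/7 ≈ -26861.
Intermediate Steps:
w(E, y) = 3/7 - 2*E/7 (w(E, y) = 3/7 - (E + E)/7 = 3/7 - 2*E/7)
w(2, 174/(-197)) - 26861 = (3/7 - 2/7*2) - 26861 = (3/7 - 4/7) - 26861 = -1/7 - 26861 = -188028/7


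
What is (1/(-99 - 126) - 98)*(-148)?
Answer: 3263548/225 ≈ 14505.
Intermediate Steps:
(1/(-99 - 126) - 98)*(-148) = (1/(-225) - 98)*(-148) = (-1/225 - 98)*(-148) = -22051/225*(-148) = 3263548/225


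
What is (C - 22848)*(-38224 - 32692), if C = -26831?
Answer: 3523035964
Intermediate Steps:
(C - 22848)*(-38224 - 32692) = (-26831 - 22848)*(-38224 - 32692) = -49679*(-70916) = 3523035964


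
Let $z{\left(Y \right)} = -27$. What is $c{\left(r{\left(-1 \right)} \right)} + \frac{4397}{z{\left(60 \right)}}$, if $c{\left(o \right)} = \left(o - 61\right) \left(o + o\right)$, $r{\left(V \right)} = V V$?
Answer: $- \frac{7637}{27} \approx -282.85$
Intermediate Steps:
$r{\left(V \right)} = V^{2}$
$c{\left(o \right)} = 2 o \left(-61 + o\right)$ ($c{\left(o \right)} = \left(-61 + o\right) 2 o = 2 o \left(-61 + o\right)$)
$c{\left(r{\left(-1 \right)} \right)} + \frac{4397}{z{\left(60 \right)}} = 2 \left(-1\right)^{2} \left(-61 + \left(-1\right)^{2}\right) + \frac{4397}{-27} = 2 \cdot 1 \left(-61 + 1\right) + 4397 \left(- \frac{1}{27}\right) = 2 \cdot 1 \left(-60\right) - \frac{4397}{27} = -120 - \frac{4397}{27} = - \frac{7637}{27}$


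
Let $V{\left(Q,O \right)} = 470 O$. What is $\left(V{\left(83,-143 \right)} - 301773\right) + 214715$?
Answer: $-154268$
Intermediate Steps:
$\left(V{\left(83,-143 \right)} - 301773\right) + 214715 = \left(470 \left(-143\right) - 301773\right) + 214715 = \left(-67210 - 301773\right) + 214715 = -368983 + 214715 = -154268$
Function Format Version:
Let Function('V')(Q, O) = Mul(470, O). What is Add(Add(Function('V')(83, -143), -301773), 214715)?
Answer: -154268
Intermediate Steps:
Add(Add(Function('V')(83, -143), -301773), 214715) = Add(Add(Mul(470, -143), -301773), 214715) = Add(Add(-67210, -301773), 214715) = Add(-368983, 214715) = -154268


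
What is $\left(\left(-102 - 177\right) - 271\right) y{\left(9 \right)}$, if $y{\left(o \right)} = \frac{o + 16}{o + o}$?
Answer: $- \frac{6875}{9} \approx -763.89$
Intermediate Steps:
$y{\left(o \right)} = \frac{16 + o}{2 o}$
$\left(\left(-102 - 177\right) - 271\right) y{\left(9 \right)} = \left(\left(-102 - 177\right) - 271\right) \frac{16 + 9}{2 \cdot 9} = \left(-279 - 271\right) \frac{1}{2} \cdot \frac{1}{9} \cdot 25 = \left(-550\right) \frac{25}{18} = - \frac{6875}{9}$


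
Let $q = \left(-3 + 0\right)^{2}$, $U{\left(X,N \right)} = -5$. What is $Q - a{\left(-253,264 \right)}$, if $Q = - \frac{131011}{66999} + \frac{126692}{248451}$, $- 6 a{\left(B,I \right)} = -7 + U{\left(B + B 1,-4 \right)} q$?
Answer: $- \frac{56108879137}{5548656183} \approx -10.112$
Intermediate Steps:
$q = 9$ ($q = \left(-3\right)^{2} = 9$)
$a{\left(B,I \right)} = \frac{26}{3}$ ($a{\left(B,I \right)} = - \frac{-7 - 45}{6} = \left(- \frac{1}{6}\right) \left(-52\right) = \frac{26}{3}$)
$Q = - \frac{2673508517}{1849552061}$ ($Q = \left(-131011\right) \frac{1}{66999} + 126692 \cdot \frac{1}{248451} = - \frac{131011}{66999} + \frac{126692}{248451} = - \frac{2673508517}{1849552061} \approx -1.4455$)
$Q - a{\left(-253,264 \right)} = - \frac{2673508517}{1849552061} - \frac{26}{3} = - \frac{56108879137}{5548656183}$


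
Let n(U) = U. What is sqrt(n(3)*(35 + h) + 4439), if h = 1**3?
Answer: sqrt(4547) ≈ 67.431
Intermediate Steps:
h = 1
sqrt(n(3)*(35 + h) + 4439) = sqrt(3*(35 + 1) + 4439) = sqrt(3*36 + 4439) = sqrt(108 + 4439) = sqrt(4547)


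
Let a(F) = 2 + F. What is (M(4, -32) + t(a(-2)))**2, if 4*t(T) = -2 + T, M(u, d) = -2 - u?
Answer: 169/4 ≈ 42.250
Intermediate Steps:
t(T) = -1/2 + T/4 (t(T) = (-2 + T)/4 = -1/2 + T/4)
(M(4, -32) + t(a(-2)))**2 = ((-2 - 1*4) + (-1/2 + (2 - 2)/4))**2 = ((-2 - 4) + (-1/2 + (1/4)*0))**2 = (-6 + (-1/2 + 0))**2 = (-6 - 1/2)**2 = (-13/2)**2 = 169/4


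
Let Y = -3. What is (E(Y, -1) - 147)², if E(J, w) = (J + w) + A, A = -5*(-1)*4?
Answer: 17161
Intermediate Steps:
A = 20 (A = 5*4 = 20)
E(J, w) = 20 + J + w (E(J, w) = (J + w) + 20 = 20 + J + w)
(E(Y, -1) - 147)² = ((20 - 3 - 1) - 147)² = (16 - 147)² = (-131)² = 17161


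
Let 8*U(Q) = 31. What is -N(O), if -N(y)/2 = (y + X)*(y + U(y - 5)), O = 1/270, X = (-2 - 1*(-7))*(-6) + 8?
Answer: -24878471/145800 ≈ -170.63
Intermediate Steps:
U(Q) = 31/8 (U(Q) = (⅛)*31 = 31/8)
X = -22 (X = (-2 + 7)*(-6) + 8 = 5*(-6) + 8 = -30 + 8 = -22)
O = 1/270 ≈ 0.0037037
N(y) = -2*(-22 + y)*(31/8 + y) (N(y) = -2*(y - 22)*(y + 31/8) = -2*(-22 + y)*(31/8 + y))
-N(O) = -(341/2 - 2*(1/270)² + (145/4)*(1/270)) = -(341/2 - 2*1/72900 + 29/216) = -(341/2 - 1/36450 + 29/216) = -1*24878471/145800 = -24878471/145800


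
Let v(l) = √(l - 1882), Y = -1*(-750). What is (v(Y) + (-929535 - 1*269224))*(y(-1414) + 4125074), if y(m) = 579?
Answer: -4945663664627 + 8251306*I*√283 ≈ -4.9457e+12 + 1.3881e+8*I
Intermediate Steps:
Y = 750
v(l) = √(-1882 + l)
(v(Y) + (-929535 - 1*269224))*(y(-1414) + 4125074) = (√(-1882 + 750) + (-929535 - 1*269224))*(579 + 4125074) = (√(-1132) + (-929535 - 269224))*4125653 = (2*I*√283 - 1198759)*4125653 = (-1198759 + 2*I*√283)*4125653 = -4945663664627 + 8251306*I*√283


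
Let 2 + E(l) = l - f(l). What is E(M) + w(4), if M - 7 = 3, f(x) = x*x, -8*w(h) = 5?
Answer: -741/8 ≈ -92.625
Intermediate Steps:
w(h) = -5/8 (w(h) = -⅛*5 = -5/8)
f(x) = x²
M = 10 (M = 7 + 3 = 10)
E(l) = -2 + l - l² (E(l) = -2 + (l - l²) = -2 + l - l²)
E(M) + w(4) = (-2 + 10 - 1*10²) - 5/8 = (-2 + 10 - 1*100) - 5/8 = (-2 + 10 - 100) - 5/8 = -92 - 5/8 = -741/8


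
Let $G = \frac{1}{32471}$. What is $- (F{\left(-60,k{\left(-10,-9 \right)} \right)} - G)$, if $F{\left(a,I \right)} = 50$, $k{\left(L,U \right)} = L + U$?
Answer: $- \frac{1623549}{32471} \approx -50.0$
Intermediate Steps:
$G = \frac{1}{32471} \approx 3.0797 \cdot 10^{-5}$
$- (F{\left(-60,k{\left(-10,-9 \right)} \right)} - G) = - (50 - \frac{1}{32471}) = \left(-1\right) \frac{1623549}{32471} = - \frac{1623549}{32471}$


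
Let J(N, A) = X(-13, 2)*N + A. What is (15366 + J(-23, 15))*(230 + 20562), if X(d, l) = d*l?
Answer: 332235368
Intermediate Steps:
J(N, A) = A - 26*N (J(N, A) = (-13*2)*N + A = -26*N + A = A - 26*N)
(15366 + J(-23, 15))*(230 + 20562) = (15366 + (15 - 26*(-23)))*(230 + 20562) = (15366 + (15 + 598))*20792 = (15366 + 613)*20792 = 15979*20792 = 332235368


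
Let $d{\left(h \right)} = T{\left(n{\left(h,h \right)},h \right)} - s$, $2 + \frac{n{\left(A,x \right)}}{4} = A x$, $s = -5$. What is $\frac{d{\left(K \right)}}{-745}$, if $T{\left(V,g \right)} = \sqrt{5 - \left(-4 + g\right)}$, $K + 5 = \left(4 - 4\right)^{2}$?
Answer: $- \frac{1}{149} - \frac{\sqrt{14}}{745} \approx -0.011734$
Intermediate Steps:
$n{\left(A,x \right)} = -8 + 4 A x$
$K = -5$ ($K = -5 + \left(4 - 4\right)^{2} = -5 + 0^{2} = -5 + 0 = -5$)
$T{\left(V,g \right)} = \sqrt{9 - g}$
$d{\left(h \right)} = 5 + \sqrt{9 - h}$ ($d{\left(h \right)} = \sqrt{9 - h} - -5 = \sqrt{9 - h} + 5 = 5 + \sqrt{9 - h}$)
$\frac{d{\left(K \right)}}{-745} = \frac{5 + \sqrt{9 - -5}}{-745} = \left(5 + \sqrt{9 + 5}\right) \left(- \frac{1}{745}\right) = \left(5 + \sqrt{14}\right) \left(- \frac{1}{745}\right) = - \frac{1}{149} - \frac{\sqrt{14}}{745}$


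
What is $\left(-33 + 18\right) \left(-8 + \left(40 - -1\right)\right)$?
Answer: $-495$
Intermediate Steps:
$\left(-33 + 18\right) \left(-8 + \left(40 - -1\right)\right) = - 15 \left(-8 + \left(40 + 1\right)\right) = - 15 \left(-8 + 41\right) = \left(-15\right) 33 = -495$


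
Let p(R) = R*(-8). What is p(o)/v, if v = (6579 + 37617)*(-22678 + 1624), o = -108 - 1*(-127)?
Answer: 19/116312823 ≈ 1.6335e-7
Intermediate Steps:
o = 19 (o = -108 + 127 = 19)
v = -930502584 (v = 44196*(-21054) = -930502584)
p(R) = -8*R
p(o)/v = -8*19/(-930502584) = -152*(-1/930502584) = 19/116312823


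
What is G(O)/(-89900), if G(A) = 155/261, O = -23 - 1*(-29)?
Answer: -1/151380 ≈ -6.6059e-6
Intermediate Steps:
O = 6 (O = -23 + 29 = 6)
G(A) = 155/261 (G(A) = 155*(1/261) = 155/261)
G(O)/(-89900) = (155/261)/(-89900) = (155/261)*(-1/89900) = -1/151380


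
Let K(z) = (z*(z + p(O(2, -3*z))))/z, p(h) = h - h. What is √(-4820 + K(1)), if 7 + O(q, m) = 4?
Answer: I*√4819 ≈ 69.419*I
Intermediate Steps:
O(q, m) = -3 (O(q, m) = -7 + 4 = -3)
p(h) = 0
K(z) = z (K(z) = (z*(z + 0))/z = (z*z)/z = z²/z = z)
√(-4820 + K(1)) = √(-4820 + 1) = √(-4819) = I*√4819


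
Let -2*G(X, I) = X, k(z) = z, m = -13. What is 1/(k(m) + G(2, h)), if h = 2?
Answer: -1/14 ≈ -0.071429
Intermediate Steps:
G(X, I) = -X/2
1/(k(m) + G(2, h)) = 1/(-13 - ½*2) = 1/(-13 - 1) = 1/(-14) = -1/14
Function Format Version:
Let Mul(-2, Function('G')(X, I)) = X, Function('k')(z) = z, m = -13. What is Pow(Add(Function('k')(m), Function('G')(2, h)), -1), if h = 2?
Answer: Rational(-1, 14) ≈ -0.071429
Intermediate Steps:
Function('G')(X, I) = Mul(Rational(-1, 2), X)
Pow(Add(Function('k')(m), Function('G')(2, h)), -1) = Pow(Add(-13, Mul(Rational(-1, 2), 2)), -1) = Pow(Add(-13, -1), -1) = Pow(-14, -1) = Rational(-1, 14)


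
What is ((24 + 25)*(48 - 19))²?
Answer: 2019241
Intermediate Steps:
((24 + 25)*(48 - 19))² = (49*29)² = 1421² = 2019241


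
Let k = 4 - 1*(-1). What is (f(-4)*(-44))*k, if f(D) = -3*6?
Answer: 3960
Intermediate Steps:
k = 5 (k = 4 + 1 = 5)
f(D) = -18
(f(-4)*(-44))*k = -18*(-44)*5 = 792*5 = 3960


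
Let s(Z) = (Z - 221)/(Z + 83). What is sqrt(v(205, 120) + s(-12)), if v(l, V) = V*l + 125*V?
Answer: sqrt(199607057)/71 ≈ 198.99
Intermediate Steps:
s(Z) = (-221 + Z)/(83 + Z)
v(l, V) = 125*V + V*l
sqrt(v(205, 120) + s(-12)) = sqrt(120*(125 + 205) + (-221 - 12)/(83 - 12)) = sqrt(120*330 - 233/71) = sqrt(39600 + (1/71)*(-233)) = sqrt(39600 - 233/71) = sqrt(2811367/71) = sqrt(199607057)/71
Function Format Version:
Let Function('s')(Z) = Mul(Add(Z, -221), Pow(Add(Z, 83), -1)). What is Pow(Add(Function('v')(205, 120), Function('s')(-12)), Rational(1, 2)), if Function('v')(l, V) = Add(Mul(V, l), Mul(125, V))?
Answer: Mul(Rational(1, 71), Pow(199607057, Rational(1, 2))) ≈ 198.99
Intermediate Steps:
Function('s')(Z) = Mul(Pow(Add(83, Z), -1), Add(-221, Z)) (Function('s')(Z) = Mul(Add(-221, Z), Pow(Add(83, Z), -1)) = Mul(Pow(Add(83, Z), -1), Add(-221, Z)))
Function('v')(l, V) = Add(Mul(125, V), Mul(V, l))
Pow(Add(Function('v')(205, 120), Function('s')(-12)), Rational(1, 2)) = Pow(Add(Mul(120, Add(125, 205)), Mul(Pow(Add(83, -12), -1), Add(-221, -12))), Rational(1, 2)) = Pow(Add(Mul(120, 330), Mul(Pow(71, -1), -233)), Rational(1, 2)) = Pow(Add(39600, Mul(Rational(1, 71), -233)), Rational(1, 2)) = Pow(Add(39600, Rational(-233, 71)), Rational(1, 2)) = Pow(Rational(2811367, 71), Rational(1, 2)) = Mul(Rational(1, 71), Pow(199607057, Rational(1, 2)))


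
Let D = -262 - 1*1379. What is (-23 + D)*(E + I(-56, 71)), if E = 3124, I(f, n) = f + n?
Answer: -5223296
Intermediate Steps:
D = -1641 (D = -262 - 1379 = -1641)
(-23 + D)*(E + I(-56, 71)) = (-23 - 1641)*(3124 + (-56 + 71)) = -1664*(3124 + 15) = -1664*3139 = -5223296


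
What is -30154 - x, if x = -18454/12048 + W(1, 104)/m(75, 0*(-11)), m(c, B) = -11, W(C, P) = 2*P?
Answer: -1996770167/66264 ≈ -30134.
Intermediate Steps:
x = -1354489/66264 (x = -18454/12048 + (2*104)/(-11) = -18454*1/12048 + 208*(-1/11) = -9227/6024 - 208/11 = -1354489/66264 ≈ -20.441)
-30154 - x = -30154 - 1*(-1354489/66264) = -30154 + 1354489/66264 = -1996770167/66264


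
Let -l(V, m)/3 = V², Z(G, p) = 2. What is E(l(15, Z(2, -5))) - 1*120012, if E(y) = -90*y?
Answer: -59262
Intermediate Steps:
l(V, m) = -3*V²
E(l(15, Z(2, -5))) - 1*120012 = -(-270)*15² - 1*120012 = -(-270)*225 - 120012 = -90*(-675) - 120012 = 60750 - 120012 = -59262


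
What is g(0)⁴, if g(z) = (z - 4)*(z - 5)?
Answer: 160000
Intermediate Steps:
g(z) = (-5 + z)*(-4 + z) (g(z) = (-4 + z)*(-5 + z) = (-5 + z)*(-4 + z))
g(0)⁴ = (20 + 0² - 9*0)⁴ = (20 + 0 + 0)⁴ = 20⁴ = 160000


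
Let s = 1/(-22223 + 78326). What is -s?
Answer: -1/56103 ≈ -1.7824e-5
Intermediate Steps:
s = 1/56103 ≈ 1.7824e-5
-s = -1*1/56103 = -1/56103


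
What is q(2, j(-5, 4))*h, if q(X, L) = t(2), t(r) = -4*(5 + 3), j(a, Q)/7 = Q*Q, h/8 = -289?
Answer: 73984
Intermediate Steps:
h = -2312 (h = 8*(-289) = -2312)
j(a, Q) = 7*Q² (j(a, Q) = 7*(Q*Q) = 7*Q²)
t(r) = -32 (t(r) = -4*8 = -32)
q(X, L) = -32
q(2, j(-5, 4))*h = -32*(-2312) = 73984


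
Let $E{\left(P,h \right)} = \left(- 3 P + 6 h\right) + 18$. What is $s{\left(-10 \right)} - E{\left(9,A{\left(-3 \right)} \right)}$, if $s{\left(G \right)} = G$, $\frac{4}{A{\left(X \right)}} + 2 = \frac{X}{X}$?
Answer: $23$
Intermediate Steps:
$A{\left(X \right)} = -4$ ($A{\left(X \right)} = \frac{4}{-2 + \frac{X}{X}} = \frac{4}{-2 + 1} = \frac{4}{-1} = 4 \left(-1\right) = -4$)
$E{\left(P,h \right)} = 18 - 3 P + 6 h$
$s{\left(-10 \right)} - E{\left(9,A{\left(-3 \right)} \right)} = -10 - \left(18 - 27 + 6 \left(-4\right)\right) = -10 - \left(18 - 27 - 24\right) = -10 - -33 = -10 + 33 = 23$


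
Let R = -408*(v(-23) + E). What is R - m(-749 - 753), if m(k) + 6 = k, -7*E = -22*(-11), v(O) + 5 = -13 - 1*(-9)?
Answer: 134996/7 ≈ 19285.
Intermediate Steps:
v(O) = -9 (v(O) = -5 + (-13 - 1*(-9)) = -5 + (-13 + 9) = -5 - 4 = -9)
E = -242/7 (E = -(-22)*(-11)/7 = -1/7*242 = -242/7 ≈ -34.571)
m(k) = -6 + k
R = 124440/7 (R = -408*(-9 - 242/7) = -408*(-305/7) = 124440/7 ≈ 17777.)
R - m(-749 - 753) = 124440/7 - (-6 + (-749 - 753)) = 124440/7 - (-6 - 1502) = 124440/7 - 1*(-1508) = 124440/7 + 1508 = 134996/7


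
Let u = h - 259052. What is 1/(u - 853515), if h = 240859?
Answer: -1/871708 ≈ -1.1472e-6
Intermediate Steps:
u = -18193 (u = 240859 - 259052 = -18193)
1/(u - 853515) = 1/(-18193 - 853515) = 1/(-871708) = -1/871708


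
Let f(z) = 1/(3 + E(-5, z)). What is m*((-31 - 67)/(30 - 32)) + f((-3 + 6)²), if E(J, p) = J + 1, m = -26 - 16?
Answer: -2059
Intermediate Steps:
m = -42
E(J, p) = 1 + J
f(z) = -1 (f(z) = 1/(3 + (1 - 5)) = 1/(3 - 4) = 1/(-1) = -1)
m*((-31 - 67)/(30 - 32)) + f((-3 + 6)²) = -42*(-31 - 67)/(30 - 32) - 1 = -(-4116)/(-2) - 1 = -(-4116)*(-1)/2 - 1 = -42*49 - 1 = -2058 - 1 = -2059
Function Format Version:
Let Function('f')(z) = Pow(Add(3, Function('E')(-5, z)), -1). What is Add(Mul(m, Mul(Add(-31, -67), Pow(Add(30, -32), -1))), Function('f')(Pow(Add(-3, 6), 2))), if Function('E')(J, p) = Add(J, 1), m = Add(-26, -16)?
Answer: -2059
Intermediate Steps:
m = -42
Function('E')(J, p) = Add(1, J)
Function('f')(z) = -1 (Function('f')(z) = Pow(Add(3, Add(1, -5)), -1) = Pow(Add(3, -4), -1) = Pow(-1, -1) = -1)
Add(Mul(m, Mul(Add(-31, -67), Pow(Add(30, -32), -1))), Function('f')(Pow(Add(-3, 6), 2))) = Add(Mul(-42, Mul(Add(-31, -67), Pow(Add(30, -32), -1))), -1) = Add(Mul(-42, Mul(-98, Pow(-2, -1))), -1) = Add(Mul(-42, Mul(-98, Rational(-1, 2))), -1) = Add(Mul(-42, 49), -1) = Add(-2058, -1) = -2059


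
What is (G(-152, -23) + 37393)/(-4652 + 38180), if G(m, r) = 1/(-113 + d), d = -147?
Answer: 9722179/8717280 ≈ 1.1153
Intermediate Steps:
G(m, r) = -1/260 (G(m, r) = 1/(-113 - 147) = 1/(-260) = -1/260)
(G(-152, -23) + 37393)/(-4652 + 38180) = (-1/260 + 37393)/(-4652 + 38180) = (9722179/260)/33528 = (9722179/260)*(1/33528) = 9722179/8717280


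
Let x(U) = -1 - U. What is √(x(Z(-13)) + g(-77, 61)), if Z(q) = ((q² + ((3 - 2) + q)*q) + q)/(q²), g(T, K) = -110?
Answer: 3*I*√2119/13 ≈ 10.623*I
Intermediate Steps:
Z(q) = (q + q² + q*(1 + q))/q² (Z(q) = ((q² + (1 + q)*q) + q)/q² = ((q² + q*(1 + q)) + q)/q² = (q + q² + q*(1 + q))/q²)
√(x(Z(-13)) + g(-77, 61)) = √((-1 - (2 + 2/(-13))) - 110) = √((-1 - (2 + 2*(-1/13))) - 110) = √((-1 - (2 - 2/13)) - 110) = √((-1 - 1*24/13) - 110) = √((-1 - 24/13) - 110) = √(-37/13 - 110) = √(-1467/13) = 3*I*√2119/13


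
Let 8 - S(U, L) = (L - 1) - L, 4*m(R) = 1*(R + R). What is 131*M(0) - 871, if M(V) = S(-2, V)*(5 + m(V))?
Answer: 5024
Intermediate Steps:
m(R) = R/2 (m(R) = (1*(R + R))/4 = (1*(2*R))/4 = (2*R)/4 = R/2)
S(U, L) = 9 (S(U, L) = 8 - ((L - 1) - L) = 8 - ((-1 + L) - L) = 8 - 1*(-1) = 8 + 1 = 9)
M(V) = 45 + 9*V/2 (M(V) = 9*(5 + V/2) = 45 + 9*V/2)
131*M(0) - 871 = 131*(45 + (9/2)*0) - 871 = 131*(45 + 0) - 871 = 131*45 - 871 = 5895 - 871 = 5024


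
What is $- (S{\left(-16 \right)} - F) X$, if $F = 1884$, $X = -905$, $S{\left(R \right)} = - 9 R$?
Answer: $-1574700$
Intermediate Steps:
$- (S{\left(-16 \right)} - F) X = - (\left(-9\right) \left(-16\right) - 1884) \left(-905\right) = - (144 - 1884) \left(-905\right) = \left(-1\right) \left(-1740\right) \left(-905\right) = 1740 \left(-905\right) = -1574700$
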